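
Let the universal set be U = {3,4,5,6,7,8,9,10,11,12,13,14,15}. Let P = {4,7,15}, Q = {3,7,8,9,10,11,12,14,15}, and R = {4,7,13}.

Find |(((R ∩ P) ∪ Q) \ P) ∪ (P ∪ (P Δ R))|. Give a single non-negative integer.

R ∩ P = {4,7}
(R ∩ P) ∪ Q = {3,4,7,8,9,10,11,12,14,15}
((R ∩ P) ∪ Q) \ P = {3,8,9,10,11,12,14}
P Δ R = {13,15}
P ∪ (P Δ R) = {4,7,13,15}
(((R ∩ P) ∪ Q) \ P) ∪ (P ∪ (P Δ R)) = {3,4,7,8,9,10,11,12,13,14,15}
|(((R ∩ P) ∪ Q) \ P) ∪ (P ∪ (P Δ R))| = 11

11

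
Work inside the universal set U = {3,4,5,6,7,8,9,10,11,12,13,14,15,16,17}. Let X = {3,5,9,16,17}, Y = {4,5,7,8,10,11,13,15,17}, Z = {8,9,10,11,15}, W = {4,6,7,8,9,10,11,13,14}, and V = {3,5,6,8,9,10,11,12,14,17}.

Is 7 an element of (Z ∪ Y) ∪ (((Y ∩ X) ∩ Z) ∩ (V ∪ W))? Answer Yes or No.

Yes

7 ∉ Z and 7 ∈ Y, so 7 ∈ Z ∪ Y
7 ∈ Y and 7 ∉ X, so 7 ∉ Y ∩ X
7 ∉ (Y ∩ X) and 7 ∉ Z, so 7 ∉ (Y ∩ X) ∩ Z
7 ∉ V and 7 ∈ W, so 7 ∈ V ∪ W
7 ∉ ((Y ∩ X) ∩ Z) and 7 ∈ (V ∪ W), so 7 ∉ ((Y ∩ X) ∩ Z) ∩ (V ∪ W)
7 ∈ (Z ∪ Y) and 7 ∉ (((Y ∩ X) ∩ Z) ∩ (V ∪ W)), so 7 ∈ (Z ∪ Y) ∪ (((Y ∩ X) ∩ Z) ∩ (V ∪ W))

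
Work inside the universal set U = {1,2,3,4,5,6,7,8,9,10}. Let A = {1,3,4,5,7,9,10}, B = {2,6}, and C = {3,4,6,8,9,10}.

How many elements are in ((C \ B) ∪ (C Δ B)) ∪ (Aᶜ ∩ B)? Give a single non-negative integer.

7

C \ B = {3,4,8,9,10}
C Δ B = {2,3,4,8,9,10}
(C \ B) ∪ (C Δ B) = {2,3,4,8,9,10}
Aᶜ = {2,6,8}
Aᶜ ∩ B = {2,6}
((C \ B) ∪ (C Δ B)) ∪ (Aᶜ ∩ B) = {2,3,4,6,8,9,10}
|((C \ B) ∪ (C Δ B)) ∪ (Aᶜ ∩ B)| = 7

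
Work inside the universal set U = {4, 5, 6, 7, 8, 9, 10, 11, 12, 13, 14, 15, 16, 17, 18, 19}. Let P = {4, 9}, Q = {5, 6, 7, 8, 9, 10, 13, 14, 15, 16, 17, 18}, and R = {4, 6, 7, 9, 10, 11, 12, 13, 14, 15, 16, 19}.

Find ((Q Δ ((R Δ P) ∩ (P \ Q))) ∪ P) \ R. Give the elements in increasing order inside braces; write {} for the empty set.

R Δ P = {6, 7, 10, 11, 12, 13, 14, 15, 16, 19}
P \ Q = {4}
(R Δ P) ∩ (P \ Q) = {}
Q Δ ((R Δ P) ∩ (P \ Q)) = {5, 6, 7, 8, 9, 10, 13, 14, 15, 16, 17, 18}
(Q Δ ((R Δ P) ∩ (P \ Q))) ∪ P = {4, 5, 6, 7, 8, 9, 10, 13, 14, 15, 16, 17, 18}
((Q Δ ((R Δ P) ∩ (P \ Q))) ∪ P) \ R = {5, 8, 17, 18}

{5, 8, 17, 18}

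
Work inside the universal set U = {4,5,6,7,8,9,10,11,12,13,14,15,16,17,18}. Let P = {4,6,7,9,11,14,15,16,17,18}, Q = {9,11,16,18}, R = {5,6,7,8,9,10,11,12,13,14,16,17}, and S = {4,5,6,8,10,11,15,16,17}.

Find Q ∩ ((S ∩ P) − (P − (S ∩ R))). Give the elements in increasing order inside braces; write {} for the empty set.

S ∩ P = {4,6,11,15,16,17}
S ∩ R = {5,6,8,10,11,16,17}
P − (S ∩ R) = {4,7,9,14,15,18}
(S ∩ P) − (P − (S ∩ R)) = {6,11,16,17}
Q ∩ ((S ∩ P) − (P − (S ∩ R))) = {11,16}

{11,16}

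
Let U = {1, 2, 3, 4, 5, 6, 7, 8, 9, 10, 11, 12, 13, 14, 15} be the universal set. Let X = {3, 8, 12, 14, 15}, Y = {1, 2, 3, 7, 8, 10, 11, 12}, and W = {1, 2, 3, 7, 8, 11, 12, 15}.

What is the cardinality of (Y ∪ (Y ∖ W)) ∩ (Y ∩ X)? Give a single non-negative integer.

Y ∖ W = {10}
Y ∪ (Y ∖ W) = {1, 2, 3, 7, 8, 10, 11, 12}
Y ∩ X = {3, 8, 12}
(Y ∪ (Y ∖ W)) ∩ (Y ∩ X) = {3, 8, 12}
|(Y ∪ (Y ∖ W)) ∩ (Y ∩ X)| = 3

3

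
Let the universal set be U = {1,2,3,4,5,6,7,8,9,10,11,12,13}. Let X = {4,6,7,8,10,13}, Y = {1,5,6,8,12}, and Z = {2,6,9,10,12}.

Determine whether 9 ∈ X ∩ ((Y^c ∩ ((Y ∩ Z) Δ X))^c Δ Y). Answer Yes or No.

9 ∉ Y, so 9 ∈ Y^c
9 ∉ Y and 9 ∈ Z, so 9 ∉ Y ∩ Z
9 ∉ (Y ∩ Z) and 9 ∉ X, so 9 ∉ (Y ∩ Z) Δ X
9 ∈ Y^c and 9 ∉ ((Y ∩ Z) Δ X), so 9 ∉ Y^c ∩ ((Y ∩ Z) Δ X)
9 ∈ (Y^c ∩ ((Y ∩ Z) Δ X))^c since 9 ∉ (Y^c ∩ ((Y ∩ Z) Δ X))
9 ∈ (Y^c ∩ ((Y ∩ Z) Δ X))^c and 9 ∉ Y, so 9 ∈ (Y^c ∩ ((Y ∩ Z) Δ X))^c Δ Y
9 ∉ X and 9 ∈ ((Y^c ∩ ((Y ∩ Z) Δ X))^c Δ Y), so 9 ∉ X ∩ ((Y^c ∩ ((Y ∩ Z) Δ X))^c Δ Y)

No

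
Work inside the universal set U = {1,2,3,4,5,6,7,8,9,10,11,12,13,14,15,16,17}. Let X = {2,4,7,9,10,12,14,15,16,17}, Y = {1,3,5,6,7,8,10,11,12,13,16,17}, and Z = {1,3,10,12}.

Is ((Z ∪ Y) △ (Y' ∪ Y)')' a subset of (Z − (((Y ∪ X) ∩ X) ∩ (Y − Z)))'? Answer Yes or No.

Yes

Z ∪ Y = {1,3,5,6,7,8,10,11,12,13,16,17}
Y' = {2,4,9,14,15}
Y' ∪ Y = {1,2,3,4,5,6,7,8,9,10,11,12,13,14,15,16,17}
(Y' ∪ Y)' = {}
(Z ∪ Y) △ (Y' ∪ Y)' = {1,3,5,6,7,8,10,11,12,13,16,17}
((Z ∪ Y) △ (Y' ∪ Y)')' = {2,4,9,14,15}
Y ∪ X = {1,2,3,4,5,6,7,8,9,10,11,12,13,14,15,16,17}
(Y ∪ X) ∩ X = {2,4,7,9,10,12,14,15,16,17}
Y − Z = {5,6,7,8,11,13,16,17}
((Y ∪ X) ∩ X) ∩ (Y − Z) = {7,16,17}
Z − (((Y ∪ X) ∩ X) ∩ (Y − Z)) = {1,3,10,12}
(Z − (((Y ∪ X) ∩ X) ∩ (Y − Z)))' = {2,4,5,6,7,8,9,11,13,14,15,16,17}
Every element of {2,4,9,14,15} is in {2,4,5,6,7,8,9,11,13,14,15,16,17}, so ((Z ∪ Y) △ (Y' ∪ Y)')' ⊆ (Z − (((Y ∪ X) ∩ X) ∩ (Y − Z)))'.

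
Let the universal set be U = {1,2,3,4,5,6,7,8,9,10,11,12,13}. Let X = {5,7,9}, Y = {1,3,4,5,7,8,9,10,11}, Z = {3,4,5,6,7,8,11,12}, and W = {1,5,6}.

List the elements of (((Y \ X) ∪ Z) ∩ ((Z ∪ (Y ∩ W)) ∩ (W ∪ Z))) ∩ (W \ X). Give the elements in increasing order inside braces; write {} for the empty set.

Y \ X = {1,3,4,8,10,11}
(Y \ X) ∪ Z = {1,3,4,5,6,7,8,10,11,12}
Y ∩ W = {1,5}
Z ∪ (Y ∩ W) = {1,3,4,5,6,7,8,11,12}
W ∪ Z = {1,3,4,5,6,7,8,11,12}
(Z ∪ (Y ∩ W)) ∩ (W ∪ Z) = {1,3,4,5,6,7,8,11,12}
((Y \ X) ∪ Z) ∩ ((Z ∪ (Y ∩ W)) ∩ (W ∪ Z)) = {1,3,4,5,6,7,8,11,12}
W \ X = {1,6}
(((Y \ X) ∪ Z) ∩ ((Z ∪ (Y ∩ W)) ∩ (W ∪ Z))) ∩ (W \ X) = {1,6}

{1,6}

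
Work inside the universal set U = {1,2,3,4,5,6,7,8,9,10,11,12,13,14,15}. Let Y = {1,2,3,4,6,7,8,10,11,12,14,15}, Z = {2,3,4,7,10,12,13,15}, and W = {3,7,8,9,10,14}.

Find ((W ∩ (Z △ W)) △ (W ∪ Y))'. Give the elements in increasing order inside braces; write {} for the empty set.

{5,8,9,13,14}

Z △ W = {2,4,8,9,12,13,14,15}
W ∩ (Z △ W) = {8,9,14}
W ∪ Y = {1,2,3,4,6,7,8,9,10,11,12,14,15}
(W ∩ (Z △ W)) △ (W ∪ Y) = {1,2,3,4,6,7,10,11,12,15}
((W ∩ (Z △ W)) △ (W ∪ Y))' = {5,8,9,13,14}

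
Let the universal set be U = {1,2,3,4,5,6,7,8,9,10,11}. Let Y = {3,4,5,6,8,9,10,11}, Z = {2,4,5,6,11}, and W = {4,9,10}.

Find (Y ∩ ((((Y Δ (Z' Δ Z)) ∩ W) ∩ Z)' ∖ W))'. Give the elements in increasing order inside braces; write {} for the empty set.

{1,2,4,7,9,10}

Z' = {1,3,7,8,9,10}
Z' Δ Z = {1,2,3,4,5,6,7,8,9,10,11}
Y Δ (Z' Δ Z) = {1,2,7}
(Y Δ (Z' Δ Z)) ∩ W = {}
((Y Δ (Z' Δ Z)) ∩ W) ∩ Z = {}
(((Y Δ (Z' Δ Z)) ∩ W) ∩ Z)' = {1,2,3,4,5,6,7,8,9,10,11}
(((Y Δ (Z' Δ Z)) ∩ W) ∩ Z)' ∖ W = {1,2,3,5,6,7,8,11}
Y ∩ ((((Y Δ (Z' Δ Z)) ∩ W) ∩ Z)' ∖ W) = {3,5,6,8,11}
(Y ∩ ((((Y Δ (Z' Δ Z)) ∩ W) ∩ Z)' ∖ W))' = {1,2,4,7,9,10}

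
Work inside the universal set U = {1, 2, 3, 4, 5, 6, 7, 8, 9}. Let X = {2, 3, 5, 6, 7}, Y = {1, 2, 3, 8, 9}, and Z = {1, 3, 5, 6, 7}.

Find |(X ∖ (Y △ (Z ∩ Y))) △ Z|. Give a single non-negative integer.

Z ∩ Y = {1, 3}
Y △ (Z ∩ Y) = {2, 8, 9}
X ∖ (Y △ (Z ∩ Y)) = {3, 5, 6, 7}
(X ∖ (Y △ (Z ∩ Y))) △ Z = {1}
|(X ∖ (Y △ (Z ∩ Y))) △ Z| = 1

1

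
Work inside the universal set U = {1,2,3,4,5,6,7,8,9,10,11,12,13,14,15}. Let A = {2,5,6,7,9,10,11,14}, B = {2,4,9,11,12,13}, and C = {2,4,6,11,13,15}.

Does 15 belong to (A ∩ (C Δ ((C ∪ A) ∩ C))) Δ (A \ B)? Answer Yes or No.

15 ∈ C and 15 ∉ A, so 15 ∈ C ∪ A
15 ∈ (C ∪ A) and 15 ∈ C, so 15 ∈ (C ∪ A) ∩ C
15 ∈ C and 15 ∈ ((C ∪ A) ∩ C), so 15 ∉ C Δ ((C ∪ A) ∩ C)
15 ∉ A and 15 ∉ (C Δ ((C ∪ A) ∩ C)), so 15 ∉ A ∩ (C Δ ((C ∪ A) ∩ C))
15 ∉ A and 15 ∉ B, so 15 ∉ A \ B
15 ∉ (A ∩ (C Δ ((C ∪ A) ∩ C))) and 15 ∉ (A \ B), so 15 ∉ (A ∩ (C Δ ((C ∪ A) ∩ C))) Δ (A \ B)

No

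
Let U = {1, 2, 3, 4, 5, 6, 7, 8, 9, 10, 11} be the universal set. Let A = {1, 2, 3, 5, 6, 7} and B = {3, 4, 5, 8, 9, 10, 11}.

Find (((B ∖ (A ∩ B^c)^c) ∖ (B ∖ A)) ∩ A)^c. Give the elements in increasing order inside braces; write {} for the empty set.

{1, 2, 3, 4, 5, 6, 7, 8, 9, 10, 11}

B^c = {1, 2, 6, 7}
A ∩ B^c = {1, 2, 6, 7}
(A ∩ B^c)^c = {3, 4, 5, 8, 9, 10, 11}
B ∖ (A ∩ B^c)^c = {}
B ∖ A = {4, 8, 9, 10, 11}
(B ∖ (A ∩ B^c)^c) ∖ (B ∖ A) = {}
((B ∖ (A ∩ B^c)^c) ∖ (B ∖ A)) ∩ A = {}
(((B ∖ (A ∩ B^c)^c) ∖ (B ∖ A)) ∩ A)^c = {1, 2, 3, 4, 5, 6, 7, 8, 9, 10, 11}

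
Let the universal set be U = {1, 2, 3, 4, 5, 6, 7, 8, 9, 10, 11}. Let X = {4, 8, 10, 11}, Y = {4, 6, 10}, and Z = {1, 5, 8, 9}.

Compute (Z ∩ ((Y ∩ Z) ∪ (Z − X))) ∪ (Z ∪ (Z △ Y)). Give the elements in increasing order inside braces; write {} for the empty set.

{1, 4, 5, 6, 8, 9, 10}

Y ∩ Z = {}
Z − X = {1, 5, 9}
(Y ∩ Z) ∪ (Z − X) = {1, 5, 9}
Z ∩ ((Y ∩ Z) ∪ (Z − X)) = {1, 5, 9}
Z △ Y = {1, 4, 5, 6, 8, 9, 10}
Z ∪ (Z △ Y) = {1, 4, 5, 6, 8, 9, 10}
(Z ∩ ((Y ∩ Z) ∪ (Z − X))) ∪ (Z ∪ (Z △ Y)) = {1, 4, 5, 6, 8, 9, 10}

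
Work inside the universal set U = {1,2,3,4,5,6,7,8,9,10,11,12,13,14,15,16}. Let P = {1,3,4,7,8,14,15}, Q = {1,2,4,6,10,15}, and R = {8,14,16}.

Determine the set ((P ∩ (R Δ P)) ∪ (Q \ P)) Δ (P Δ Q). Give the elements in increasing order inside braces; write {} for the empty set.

R Δ P = {1,3,4,7,15,16}
P ∩ (R Δ P) = {1,3,4,7,15}
Q \ P = {2,6,10}
(P ∩ (R Δ P)) ∪ (Q \ P) = {1,2,3,4,6,7,10,15}
P Δ Q = {2,3,6,7,8,10,14}
((P ∩ (R Δ P)) ∪ (Q \ P)) Δ (P Δ Q) = {1,4,8,14,15}

{1,4,8,14,15}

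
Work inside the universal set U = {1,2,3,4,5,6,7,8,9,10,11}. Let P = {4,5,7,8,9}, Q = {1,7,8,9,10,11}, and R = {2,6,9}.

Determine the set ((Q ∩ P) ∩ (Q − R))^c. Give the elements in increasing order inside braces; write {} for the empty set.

Q ∩ P = {7,8,9}
Q − R = {1,7,8,10,11}
(Q ∩ P) ∩ (Q − R) = {7,8}
((Q ∩ P) ∩ (Q − R))^c = {1,2,3,4,5,6,9,10,11}

{1,2,3,4,5,6,9,10,11}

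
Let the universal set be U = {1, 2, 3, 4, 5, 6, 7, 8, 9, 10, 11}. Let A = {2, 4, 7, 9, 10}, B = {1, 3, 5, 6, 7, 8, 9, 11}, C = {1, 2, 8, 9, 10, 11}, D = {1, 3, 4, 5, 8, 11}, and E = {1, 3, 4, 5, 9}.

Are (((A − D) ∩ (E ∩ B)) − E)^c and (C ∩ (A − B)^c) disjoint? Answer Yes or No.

No

A − D = {2, 7, 9, 10}
E ∩ B = {1, 3, 5, 9}
(A − D) ∩ (E ∩ B) = {9}
((A − D) ∩ (E ∩ B)) − E = {}
(((A − D) ∩ (E ∩ B)) − E)^c = {1, 2, 3, 4, 5, 6, 7, 8, 9, 10, 11}
A − B = {2, 4, 10}
(A − B)^c = {1, 3, 5, 6, 7, 8, 9, 11}
C ∩ (A − B)^c = {1, 8, 9, 11}
1 lies in both, so they are not disjoint.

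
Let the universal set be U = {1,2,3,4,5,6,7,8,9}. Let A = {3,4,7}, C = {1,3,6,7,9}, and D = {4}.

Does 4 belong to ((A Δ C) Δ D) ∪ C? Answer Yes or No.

4 ∈ A and 4 ∉ C, so 4 ∈ A Δ C
4 ∈ (A Δ C) and 4 ∈ D, so 4 ∉ (A Δ C) Δ D
4 ∉ ((A Δ C) Δ D) and 4 ∉ C, so 4 ∉ ((A Δ C) Δ D) ∪ C

No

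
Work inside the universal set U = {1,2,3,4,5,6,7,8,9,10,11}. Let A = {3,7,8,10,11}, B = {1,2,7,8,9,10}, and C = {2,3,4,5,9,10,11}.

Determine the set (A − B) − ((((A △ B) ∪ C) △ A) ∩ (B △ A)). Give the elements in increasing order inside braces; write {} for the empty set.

A − B = {3,11}
A △ B = {1,2,3,9,11}
(A △ B) ∪ C = {1,2,3,4,5,9,10,11}
((A △ B) ∪ C) △ A = {1,2,4,5,7,8,9}
B △ A = {1,2,3,9,11}
(((A △ B) ∪ C) △ A) ∩ (B △ A) = {1,2,9}
(A − B) − ((((A △ B) ∪ C) △ A) ∩ (B △ A)) = {3,11}

{3,11}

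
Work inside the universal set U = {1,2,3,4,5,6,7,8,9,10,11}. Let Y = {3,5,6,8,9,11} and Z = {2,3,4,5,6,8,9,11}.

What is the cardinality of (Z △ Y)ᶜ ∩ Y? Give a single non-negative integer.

6

Z △ Y = {2,4}
(Z △ Y)ᶜ = {1,3,5,6,7,8,9,10,11}
(Z △ Y)ᶜ ∩ Y = {3,5,6,8,9,11}
|(Z △ Y)ᶜ ∩ Y| = 6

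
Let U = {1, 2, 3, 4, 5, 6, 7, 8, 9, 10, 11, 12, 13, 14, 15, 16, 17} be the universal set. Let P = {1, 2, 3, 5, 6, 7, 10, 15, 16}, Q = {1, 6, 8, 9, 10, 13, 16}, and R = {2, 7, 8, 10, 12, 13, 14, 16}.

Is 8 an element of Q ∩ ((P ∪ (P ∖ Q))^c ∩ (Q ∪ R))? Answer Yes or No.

Yes

8 ∉ P and 8 ∈ Q, so 8 ∉ P ∖ Q
8 ∉ P and 8 ∉ (P ∖ Q), so 8 ∉ P ∪ (P ∖ Q)
8 ∈ (P ∪ (P ∖ Q))^c since 8 ∉ (P ∪ (P ∖ Q))
8 ∈ Q and 8 ∈ R, so 8 ∈ Q ∪ R
8 ∈ (P ∪ (P ∖ Q))^c and 8 ∈ (Q ∪ R), so 8 ∈ (P ∪ (P ∖ Q))^c ∩ (Q ∪ R)
8 ∈ Q and 8 ∈ ((P ∪ (P ∖ Q))^c ∩ (Q ∪ R)), so 8 ∈ Q ∩ ((P ∪ (P ∖ Q))^c ∩ (Q ∪ R))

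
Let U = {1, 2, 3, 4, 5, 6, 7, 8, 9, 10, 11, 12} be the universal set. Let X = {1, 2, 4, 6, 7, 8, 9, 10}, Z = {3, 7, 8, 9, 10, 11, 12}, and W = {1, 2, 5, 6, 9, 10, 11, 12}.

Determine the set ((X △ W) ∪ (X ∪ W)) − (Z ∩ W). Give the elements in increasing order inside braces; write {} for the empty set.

{1, 2, 4, 5, 6, 7, 8}

X △ W = {4, 5, 7, 8, 11, 12}
X ∪ W = {1, 2, 4, 5, 6, 7, 8, 9, 10, 11, 12}
(X △ W) ∪ (X ∪ W) = {1, 2, 4, 5, 6, 7, 8, 9, 10, 11, 12}
Z ∩ W = {9, 10, 11, 12}
((X △ W) ∪ (X ∪ W)) − (Z ∩ W) = {1, 2, 4, 5, 6, 7, 8}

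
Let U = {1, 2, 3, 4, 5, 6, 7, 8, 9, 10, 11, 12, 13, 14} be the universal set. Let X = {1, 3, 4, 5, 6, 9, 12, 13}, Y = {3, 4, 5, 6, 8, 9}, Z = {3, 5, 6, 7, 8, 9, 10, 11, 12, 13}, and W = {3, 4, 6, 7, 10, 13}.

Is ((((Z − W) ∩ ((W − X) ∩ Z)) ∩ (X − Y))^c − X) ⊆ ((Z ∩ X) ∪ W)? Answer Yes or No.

Z − W = {5, 8, 9, 11, 12}
W − X = {7, 10}
(W − X) ∩ Z = {7, 10}
(Z − W) ∩ ((W − X) ∩ Z) = {}
X − Y = {1, 12, 13}
((Z − W) ∩ ((W − X) ∩ Z)) ∩ (X − Y) = {}
(((Z − W) ∩ ((W − X) ∩ Z)) ∩ (X − Y))^c = {1, 2, 3, 4, 5, 6, 7, 8, 9, 10, 11, 12, 13, 14}
(((Z − W) ∩ ((W − X) ∩ Z)) ∩ (X − Y))^c − X = {2, 7, 8, 10, 11, 14}
Z ∩ X = {3, 5, 6, 9, 12, 13}
(Z ∩ X) ∪ W = {3, 4, 5, 6, 7, 9, 10, 12, 13}
2 ∈ (((Z − W) ∩ ((W − X) ∩ Z)) ∩ (X − Y))^c − X but 2 ∉ (Z ∩ X) ∪ W, so the inclusion fails.

No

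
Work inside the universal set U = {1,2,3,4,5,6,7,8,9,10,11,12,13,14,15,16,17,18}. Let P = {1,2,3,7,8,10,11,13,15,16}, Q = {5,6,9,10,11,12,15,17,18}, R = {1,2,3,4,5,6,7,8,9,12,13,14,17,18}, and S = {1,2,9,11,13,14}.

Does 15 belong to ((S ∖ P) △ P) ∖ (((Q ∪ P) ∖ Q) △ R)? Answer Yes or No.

Yes

15 ∉ S and 15 ∈ P, so 15 ∉ S ∖ P
15 ∉ (S ∖ P) and 15 ∈ P, so 15 ∈ (S ∖ P) △ P
15 ∈ Q and 15 ∈ P, so 15 ∈ Q ∪ P
15 ∈ (Q ∪ P) and 15 ∈ Q, so 15 ∉ (Q ∪ P) ∖ Q
15 ∉ ((Q ∪ P) ∖ Q) and 15 ∉ R, so 15 ∉ ((Q ∪ P) ∖ Q) △ R
15 ∈ ((S ∖ P) △ P) and 15 ∉ (((Q ∪ P) ∖ Q) △ R), so 15 ∈ ((S ∖ P) △ P) ∖ (((Q ∪ P) ∖ Q) △ R)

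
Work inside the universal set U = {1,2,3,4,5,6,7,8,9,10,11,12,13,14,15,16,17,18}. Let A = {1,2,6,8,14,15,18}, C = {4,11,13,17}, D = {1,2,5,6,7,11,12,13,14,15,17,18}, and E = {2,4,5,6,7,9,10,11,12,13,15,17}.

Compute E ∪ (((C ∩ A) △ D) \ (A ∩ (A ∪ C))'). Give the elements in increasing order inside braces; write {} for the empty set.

{1,2,4,5,6,7,9,10,11,12,13,14,15,17,18}

C ∩ A = {}
(C ∩ A) △ D = {1,2,5,6,7,11,12,13,14,15,17,18}
A ∪ C = {1,2,4,6,8,11,13,14,15,17,18}
A ∩ (A ∪ C) = {1,2,6,8,14,15,18}
(A ∩ (A ∪ C))' = {3,4,5,7,9,10,11,12,13,16,17}
((C ∩ A) △ D) \ (A ∩ (A ∪ C))' = {1,2,6,14,15,18}
E ∪ (((C ∩ A) △ D) \ (A ∩ (A ∪ C))') = {1,2,4,5,6,7,9,10,11,12,13,14,15,17,18}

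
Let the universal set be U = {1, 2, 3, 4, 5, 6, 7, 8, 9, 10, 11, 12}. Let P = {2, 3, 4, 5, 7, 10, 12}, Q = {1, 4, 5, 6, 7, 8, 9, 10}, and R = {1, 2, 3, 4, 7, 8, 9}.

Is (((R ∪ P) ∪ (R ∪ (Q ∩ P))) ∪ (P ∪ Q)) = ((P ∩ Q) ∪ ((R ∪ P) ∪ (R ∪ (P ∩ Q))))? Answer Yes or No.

No

R ∪ P = {1, 2, 3, 4, 5, 7, 8, 9, 10, 12}
Q ∩ P = {4, 5, 7, 10}
R ∪ (Q ∩ P) = {1, 2, 3, 4, 5, 7, 8, 9, 10}
(R ∪ P) ∪ (R ∪ (Q ∩ P)) = {1, 2, 3, 4, 5, 7, 8, 9, 10, 12}
P ∪ Q = {1, 2, 3, 4, 5, 6, 7, 8, 9, 10, 12}
((R ∪ P) ∪ (R ∪ (Q ∩ P))) ∪ (P ∪ Q) = {1, 2, 3, 4, 5, 6, 7, 8, 9, 10, 12}
P ∩ Q = {4, 5, 7, 10}
R ∪ (P ∩ Q) = {1, 2, 3, 4, 5, 7, 8, 9, 10}
(R ∪ P) ∪ (R ∪ (P ∩ Q)) = {1, 2, 3, 4, 5, 7, 8, 9, 10, 12}
(P ∩ Q) ∪ ((R ∪ P) ∪ (R ∪ (P ∩ Q))) = {1, 2, 3, 4, 5, 7, 8, 9, 10, 12}
6 ∈ ((R ∪ P) ∪ (R ∪ (Q ∩ P))) ∪ (P ∪ Q) but 6 ∉ (P ∩ Q) ∪ ((R ∪ P) ∪ (R ∪ (P ∩ Q))), so they differ.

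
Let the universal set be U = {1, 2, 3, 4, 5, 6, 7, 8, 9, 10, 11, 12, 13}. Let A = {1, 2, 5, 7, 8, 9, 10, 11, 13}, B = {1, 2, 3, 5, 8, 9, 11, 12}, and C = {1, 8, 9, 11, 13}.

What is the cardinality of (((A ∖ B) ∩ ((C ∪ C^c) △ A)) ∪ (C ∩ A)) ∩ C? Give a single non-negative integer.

5

A ∖ B = {7, 10, 13}
C^c = {2, 3, 4, 5, 6, 7, 10, 12}
C ∪ C^c = {1, 2, 3, 4, 5, 6, 7, 8, 9, 10, 11, 12, 13}
(C ∪ C^c) △ A = {3, 4, 6, 12}
(A ∖ B) ∩ ((C ∪ C^c) △ A) = {}
C ∩ A = {1, 8, 9, 11, 13}
((A ∖ B) ∩ ((C ∪ C^c) △ A)) ∪ (C ∩ A) = {1, 8, 9, 11, 13}
(((A ∖ B) ∩ ((C ∪ C^c) △ A)) ∪ (C ∩ A)) ∩ C = {1, 8, 9, 11, 13}
|(((A ∖ B) ∩ ((C ∪ C^c) △ A)) ∪ (C ∩ A)) ∩ C| = 5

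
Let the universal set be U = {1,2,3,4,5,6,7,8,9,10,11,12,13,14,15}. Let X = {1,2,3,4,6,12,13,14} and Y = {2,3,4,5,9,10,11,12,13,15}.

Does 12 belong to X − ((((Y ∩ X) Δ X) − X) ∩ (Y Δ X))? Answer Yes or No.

Yes

12 ∈ Y and 12 ∈ X, so 12 ∈ Y ∩ X
12 ∈ (Y ∩ X) and 12 ∈ X, so 12 ∉ (Y ∩ X) Δ X
12 ∉ ((Y ∩ X) Δ X) and 12 ∈ X, so 12 ∉ ((Y ∩ X) Δ X) − X
12 ∈ Y and 12 ∈ X, so 12 ∉ Y Δ X
12 ∉ (((Y ∩ X) Δ X) − X) and 12 ∉ (Y Δ X), so 12 ∉ (((Y ∩ X) Δ X) − X) ∩ (Y Δ X)
12 ∈ X and 12 ∉ ((((Y ∩ X) Δ X) − X) ∩ (Y Δ X)), so 12 ∈ X − ((((Y ∩ X) Δ X) − X) ∩ (Y Δ X))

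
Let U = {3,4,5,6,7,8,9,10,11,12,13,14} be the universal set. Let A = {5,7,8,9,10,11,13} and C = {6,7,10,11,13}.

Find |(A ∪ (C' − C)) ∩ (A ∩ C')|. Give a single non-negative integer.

3

C' = {3,4,5,8,9,12,14}
C' − C = {3,4,5,8,9,12,14}
A ∪ (C' − C) = {3,4,5,7,8,9,10,11,12,13,14}
A ∩ C' = {5,8,9}
(A ∪ (C' − C)) ∩ (A ∩ C') = {5,8,9}
|(A ∪ (C' − C)) ∩ (A ∩ C')| = 3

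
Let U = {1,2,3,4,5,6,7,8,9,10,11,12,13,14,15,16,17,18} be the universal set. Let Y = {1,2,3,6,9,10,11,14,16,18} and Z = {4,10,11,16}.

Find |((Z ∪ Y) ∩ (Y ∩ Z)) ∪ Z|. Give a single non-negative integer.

4

Z ∪ Y = {1,2,3,4,6,9,10,11,14,16,18}
Y ∩ Z = {10,11,16}
(Z ∪ Y) ∩ (Y ∩ Z) = {10,11,16}
((Z ∪ Y) ∩ (Y ∩ Z)) ∪ Z = {4,10,11,16}
|((Z ∪ Y) ∩ (Y ∩ Z)) ∪ Z| = 4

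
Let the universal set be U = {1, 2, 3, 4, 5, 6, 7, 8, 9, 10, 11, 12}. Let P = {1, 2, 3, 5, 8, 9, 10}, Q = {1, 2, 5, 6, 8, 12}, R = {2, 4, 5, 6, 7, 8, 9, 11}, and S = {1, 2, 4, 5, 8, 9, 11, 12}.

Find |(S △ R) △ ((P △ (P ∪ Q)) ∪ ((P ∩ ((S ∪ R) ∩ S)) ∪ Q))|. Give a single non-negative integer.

5

S △ R = {1, 6, 7, 12}
P ∪ Q = {1, 2, 3, 5, 6, 8, 9, 10, 12}
P △ (P ∪ Q) = {6, 12}
S ∪ R = {1, 2, 4, 5, 6, 7, 8, 9, 11, 12}
(S ∪ R) ∩ S = {1, 2, 4, 5, 8, 9, 11, 12}
P ∩ ((S ∪ R) ∩ S) = {1, 2, 5, 8, 9}
(P ∩ ((S ∪ R) ∩ S)) ∪ Q = {1, 2, 5, 6, 8, 9, 12}
(P △ (P ∪ Q)) ∪ ((P ∩ ((S ∪ R) ∩ S)) ∪ Q) = {1, 2, 5, 6, 8, 9, 12}
(S △ R) △ ((P △ (P ∪ Q)) ∪ ((P ∩ ((S ∪ R) ∩ S)) ∪ Q)) = {2, 5, 7, 8, 9}
|(S △ R) △ ((P △ (P ∪ Q)) ∪ ((P ∩ ((S ∪ R) ∩ S)) ∪ Q))| = 5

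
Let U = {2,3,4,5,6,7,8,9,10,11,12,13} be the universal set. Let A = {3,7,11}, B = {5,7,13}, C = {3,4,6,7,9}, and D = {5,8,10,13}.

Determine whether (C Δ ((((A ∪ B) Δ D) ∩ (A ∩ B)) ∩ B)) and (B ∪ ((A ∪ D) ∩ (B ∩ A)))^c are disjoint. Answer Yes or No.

A ∪ B = {3,5,7,11,13}
(A ∪ B) Δ D = {3,7,8,10,11}
A ∩ B = {7}
((A ∪ B) Δ D) ∩ (A ∩ B) = {7}
(((A ∪ B) Δ D) ∩ (A ∩ B)) ∩ B = {7}
C Δ ((((A ∪ B) Δ D) ∩ (A ∩ B)) ∩ B) = {3,4,6,9}
A ∪ D = {3,5,7,8,10,11,13}
B ∩ A = {7}
(A ∪ D) ∩ (B ∩ A) = {7}
B ∪ ((A ∪ D) ∩ (B ∩ A)) = {5,7,13}
(B ∪ ((A ∪ D) ∩ (B ∩ A)))^c = {2,3,4,6,8,9,10,11,12}
3 lies in both, so they are not disjoint.

No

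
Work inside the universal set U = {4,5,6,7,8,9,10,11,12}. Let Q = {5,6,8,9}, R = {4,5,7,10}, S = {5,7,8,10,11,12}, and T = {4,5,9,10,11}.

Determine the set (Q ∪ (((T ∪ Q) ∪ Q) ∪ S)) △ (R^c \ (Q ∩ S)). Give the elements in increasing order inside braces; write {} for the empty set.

T ∪ Q = {4,5,6,8,9,10,11}
(T ∪ Q) ∪ Q = {4,5,6,8,9,10,11}
((T ∪ Q) ∪ Q) ∪ S = {4,5,6,7,8,9,10,11,12}
Q ∪ (((T ∪ Q) ∪ Q) ∪ S) = {4,5,6,7,8,9,10,11,12}
R^c = {6,8,9,11,12}
Q ∩ S = {5,8}
R^c \ (Q ∩ S) = {6,9,11,12}
(Q ∪ (((T ∪ Q) ∪ Q) ∪ S)) △ (R^c \ (Q ∩ S)) = {4,5,7,8,10}

{4,5,7,8,10}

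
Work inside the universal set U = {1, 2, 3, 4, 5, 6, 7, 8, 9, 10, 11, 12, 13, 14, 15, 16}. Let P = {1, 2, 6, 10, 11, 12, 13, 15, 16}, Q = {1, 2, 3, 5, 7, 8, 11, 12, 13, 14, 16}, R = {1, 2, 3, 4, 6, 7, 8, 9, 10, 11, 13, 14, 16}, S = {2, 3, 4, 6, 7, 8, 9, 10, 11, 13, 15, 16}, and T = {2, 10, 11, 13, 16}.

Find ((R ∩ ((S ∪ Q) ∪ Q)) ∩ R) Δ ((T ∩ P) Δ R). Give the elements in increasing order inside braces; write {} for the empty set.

S ∪ Q = {1, 2, 3, 4, 5, 6, 7, 8, 9, 10, 11, 12, 13, 14, 15, 16}
(S ∪ Q) ∪ Q = {1, 2, 3, 4, 5, 6, 7, 8, 9, 10, 11, 12, 13, 14, 15, 16}
R ∩ ((S ∪ Q) ∪ Q) = {1, 2, 3, 4, 6, 7, 8, 9, 10, 11, 13, 14, 16}
(R ∩ ((S ∪ Q) ∪ Q)) ∩ R = {1, 2, 3, 4, 6, 7, 8, 9, 10, 11, 13, 14, 16}
T ∩ P = {2, 10, 11, 13, 16}
(T ∩ P) Δ R = {1, 3, 4, 6, 7, 8, 9, 14}
((R ∩ ((S ∪ Q) ∪ Q)) ∩ R) Δ ((T ∩ P) Δ R) = {2, 10, 11, 13, 16}

{2, 10, 11, 13, 16}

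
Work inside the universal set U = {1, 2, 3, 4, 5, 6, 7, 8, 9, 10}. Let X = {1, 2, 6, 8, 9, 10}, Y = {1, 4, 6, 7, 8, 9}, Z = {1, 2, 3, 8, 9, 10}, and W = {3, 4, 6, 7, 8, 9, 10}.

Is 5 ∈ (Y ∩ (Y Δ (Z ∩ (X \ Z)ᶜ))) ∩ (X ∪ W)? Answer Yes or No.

5 ∉ X and 5 ∉ Z, so 5 ∉ X \ Z
5 ∈ (X \ Z)ᶜ since 5 ∉ (X \ Z)
5 ∉ Z and 5 ∈ (X \ Z)ᶜ, so 5 ∉ Z ∩ (X \ Z)ᶜ
5 ∉ Y and 5 ∉ (Z ∩ (X \ Z)ᶜ), so 5 ∉ Y Δ (Z ∩ (X \ Z)ᶜ)
5 ∉ Y and 5 ∉ (Y Δ (Z ∩ (X \ Z)ᶜ)), so 5 ∉ Y ∩ (Y Δ (Z ∩ (X \ Z)ᶜ))
5 ∉ X and 5 ∉ W, so 5 ∉ X ∪ W
5 ∉ (Y ∩ (Y Δ (Z ∩ (X \ Z)ᶜ))) and 5 ∉ (X ∪ W), so 5 ∉ (Y ∩ (Y Δ (Z ∩ (X \ Z)ᶜ))) ∩ (X ∪ W)

No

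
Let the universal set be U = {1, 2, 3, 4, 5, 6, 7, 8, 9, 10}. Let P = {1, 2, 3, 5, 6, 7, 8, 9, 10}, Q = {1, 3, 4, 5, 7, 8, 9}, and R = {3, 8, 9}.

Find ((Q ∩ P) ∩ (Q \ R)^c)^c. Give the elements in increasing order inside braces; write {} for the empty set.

Q ∩ P = {1, 3, 5, 7, 8, 9}
Q \ R = {1, 4, 5, 7}
(Q \ R)^c = {2, 3, 6, 8, 9, 10}
(Q ∩ P) ∩ (Q \ R)^c = {3, 8, 9}
((Q ∩ P) ∩ (Q \ R)^c)^c = {1, 2, 4, 5, 6, 7, 10}

{1, 2, 4, 5, 6, 7, 10}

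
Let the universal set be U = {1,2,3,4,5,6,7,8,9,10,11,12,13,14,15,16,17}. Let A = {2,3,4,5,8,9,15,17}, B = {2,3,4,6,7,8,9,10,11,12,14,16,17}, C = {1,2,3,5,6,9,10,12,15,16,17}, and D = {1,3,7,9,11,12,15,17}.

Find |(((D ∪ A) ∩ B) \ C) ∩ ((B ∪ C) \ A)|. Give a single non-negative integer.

2

D ∪ A = {1,2,3,4,5,7,8,9,11,12,15,17}
(D ∪ A) ∩ B = {2,3,4,7,8,9,11,12,17}
((D ∪ A) ∩ B) \ C = {4,7,8,11}
B ∪ C = {1,2,3,4,5,6,7,8,9,10,11,12,14,15,16,17}
(B ∪ C) \ A = {1,6,7,10,11,12,14,16}
(((D ∪ A) ∩ B) \ C) ∩ ((B ∪ C) \ A) = {7,11}
|(((D ∪ A) ∩ B) \ C) ∩ ((B ∪ C) \ A)| = 2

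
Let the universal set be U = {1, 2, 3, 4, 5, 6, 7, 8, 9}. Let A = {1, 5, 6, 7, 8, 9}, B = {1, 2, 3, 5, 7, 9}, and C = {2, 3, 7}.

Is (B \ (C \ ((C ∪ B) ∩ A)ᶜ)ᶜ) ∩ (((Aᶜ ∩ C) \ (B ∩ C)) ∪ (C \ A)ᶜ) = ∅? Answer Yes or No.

C ∪ B = {1, 2, 3, 5, 7, 9}
(C ∪ B) ∩ A = {1, 5, 7, 9}
((C ∪ B) ∩ A)ᶜ = {2, 3, 4, 6, 8}
C \ ((C ∪ B) ∩ A)ᶜ = {7}
(C \ ((C ∪ B) ∩ A)ᶜ)ᶜ = {1, 2, 3, 4, 5, 6, 8, 9}
B \ (C \ ((C ∪ B) ∩ A)ᶜ)ᶜ = {7}
Aᶜ = {2, 3, 4}
Aᶜ ∩ C = {2, 3}
B ∩ C = {2, 3, 7}
(Aᶜ ∩ C) \ (B ∩ C) = {}
C \ A = {2, 3}
(C \ A)ᶜ = {1, 4, 5, 6, 7, 8, 9}
((Aᶜ ∩ C) \ (B ∩ C)) ∪ (C \ A)ᶜ = {1, 4, 5, 6, 7, 8, 9}
7 lies in both, so they are not disjoint.

No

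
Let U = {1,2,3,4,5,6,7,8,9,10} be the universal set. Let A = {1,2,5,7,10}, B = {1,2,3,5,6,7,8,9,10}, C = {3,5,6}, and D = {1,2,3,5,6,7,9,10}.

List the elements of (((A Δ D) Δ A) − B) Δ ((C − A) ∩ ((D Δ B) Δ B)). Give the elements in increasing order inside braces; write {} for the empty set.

{3,6}

A Δ D = {3,6,9}
(A Δ D) Δ A = {1,2,3,5,6,7,9,10}
((A Δ D) Δ A) − B = {}
C − A = {3,6}
D Δ B = {8}
(D Δ B) Δ B = {1,2,3,5,6,7,9,10}
(C − A) ∩ ((D Δ B) Δ B) = {3,6}
(((A Δ D) Δ A) − B) Δ ((C − A) ∩ ((D Δ B) Δ B)) = {3,6}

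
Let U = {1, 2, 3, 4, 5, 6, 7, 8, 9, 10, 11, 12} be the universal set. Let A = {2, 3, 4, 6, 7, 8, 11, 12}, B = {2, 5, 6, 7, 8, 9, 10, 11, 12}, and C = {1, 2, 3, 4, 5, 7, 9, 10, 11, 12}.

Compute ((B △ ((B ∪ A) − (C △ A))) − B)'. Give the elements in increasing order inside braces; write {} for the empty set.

{1, 2, 5, 6, 7, 8, 9, 10, 11, 12}

B ∪ A = {2, 3, 4, 5, 6, 7, 8, 9, 10, 11, 12}
C △ A = {1, 5, 6, 8, 9, 10}
(B ∪ A) − (C △ A) = {2, 3, 4, 7, 11, 12}
B △ ((B ∪ A) − (C △ A)) = {3, 4, 5, 6, 8, 9, 10}
(B △ ((B ∪ A) − (C △ A))) − B = {3, 4}
((B △ ((B ∪ A) − (C △ A))) − B)' = {1, 2, 5, 6, 7, 8, 9, 10, 11, 12}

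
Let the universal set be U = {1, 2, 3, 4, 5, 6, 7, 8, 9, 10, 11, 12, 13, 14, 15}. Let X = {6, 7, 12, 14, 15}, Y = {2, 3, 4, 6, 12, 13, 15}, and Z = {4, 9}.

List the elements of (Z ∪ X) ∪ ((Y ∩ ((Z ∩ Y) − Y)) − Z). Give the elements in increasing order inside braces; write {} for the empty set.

{4, 6, 7, 9, 12, 14, 15}

Z ∪ X = {4, 6, 7, 9, 12, 14, 15}
Z ∩ Y = {4}
(Z ∩ Y) − Y = {}
Y ∩ ((Z ∩ Y) − Y) = {}
(Y ∩ ((Z ∩ Y) − Y)) − Z = {}
(Z ∪ X) ∪ ((Y ∩ ((Z ∩ Y) − Y)) − Z) = {4, 6, 7, 9, 12, 14, 15}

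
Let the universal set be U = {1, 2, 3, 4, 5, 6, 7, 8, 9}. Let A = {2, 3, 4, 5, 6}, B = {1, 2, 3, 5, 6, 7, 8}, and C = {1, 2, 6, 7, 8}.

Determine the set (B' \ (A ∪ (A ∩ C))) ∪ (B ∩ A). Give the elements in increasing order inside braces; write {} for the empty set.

B' = {4, 9}
A ∩ C = {2, 6}
A ∪ (A ∩ C) = {2, 3, 4, 5, 6}
B' \ (A ∪ (A ∩ C)) = {9}
B ∩ A = {2, 3, 5, 6}
(B' \ (A ∪ (A ∩ C))) ∪ (B ∩ A) = {2, 3, 5, 6, 9}

{2, 3, 5, 6, 9}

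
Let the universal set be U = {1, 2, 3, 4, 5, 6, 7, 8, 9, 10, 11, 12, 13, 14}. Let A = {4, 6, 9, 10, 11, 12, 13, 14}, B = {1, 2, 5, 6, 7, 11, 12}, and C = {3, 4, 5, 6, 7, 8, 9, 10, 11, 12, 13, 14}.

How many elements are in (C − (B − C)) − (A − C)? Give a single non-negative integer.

12

B − C = {1, 2}
C − (B − C) = {3, 4, 5, 6, 7, 8, 9, 10, 11, 12, 13, 14}
A − C = {}
(C − (B − C)) − (A − C) = {3, 4, 5, 6, 7, 8, 9, 10, 11, 12, 13, 14}
|(C − (B − C)) − (A − C)| = 12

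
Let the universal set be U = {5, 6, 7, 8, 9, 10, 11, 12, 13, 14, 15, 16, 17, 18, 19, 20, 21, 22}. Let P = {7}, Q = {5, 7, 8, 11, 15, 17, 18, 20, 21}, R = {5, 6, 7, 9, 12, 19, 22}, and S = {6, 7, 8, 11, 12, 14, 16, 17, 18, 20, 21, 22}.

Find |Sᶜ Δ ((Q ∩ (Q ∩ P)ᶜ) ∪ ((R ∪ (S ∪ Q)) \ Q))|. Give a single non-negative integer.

13

Sᶜ = {5, 9, 10, 13, 15, 19}
Q ∩ P = {7}
(Q ∩ P)ᶜ = {5, 6, 8, 9, 10, 11, 12, 13, 14, 15, 16, 17, 18, 19, 20, 21, 22}
Q ∩ (Q ∩ P)ᶜ = {5, 8, 11, 15, 17, 18, 20, 21}
S ∪ Q = {5, 6, 7, 8, 11, 12, 14, 15, 16, 17, 18, 20, 21, 22}
R ∪ (S ∪ Q) = {5, 6, 7, 8, 9, 11, 12, 14, 15, 16, 17, 18, 19, 20, 21, 22}
(R ∪ (S ∪ Q)) \ Q = {6, 9, 12, 14, 16, 19, 22}
(Q ∩ (Q ∩ P)ᶜ) ∪ ((R ∪ (S ∪ Q)) \ Q) = {5, 6, 8, 9, 11, 12, 14, 15, 16, 17, 18, 19, 20, 21, 22}
Sᶜ Δ ((Q ∩ (Q ∩ P)ᶜ) ∪ ((R ∪ (S ∪ Q)) \ Q)) = {6, 8, 10, 11, 12, 13, 14, 16, 17, 18, 20, 21, 22}
|Sᶜ Δ ((Q ∩ (Q ∩ P)ᶜ) ∪ ((R ∪ (S ∪ Q)) \ Q))| = 13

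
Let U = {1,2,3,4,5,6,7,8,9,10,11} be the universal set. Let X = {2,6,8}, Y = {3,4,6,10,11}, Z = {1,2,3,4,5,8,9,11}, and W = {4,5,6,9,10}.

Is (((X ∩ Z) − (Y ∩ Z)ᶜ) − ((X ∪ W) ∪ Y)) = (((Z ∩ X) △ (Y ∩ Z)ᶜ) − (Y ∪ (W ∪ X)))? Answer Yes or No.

No

X ∩ Z = {2,8}
Y ∩ Z = {3,4,11}
(Y ∩ Z)ᶜ = {1,2,5,6,7,8,9,10}
(X ∩ Z) − (Y ∩ Z)ᶜ = {}
X ∪ W = {2,4,5,6,8,9,10}
(X ∪ W) ∪ Y = {2,3,4,5,6,8,9,10,11}
((X ∩ Z) − (Y ∩ Z)ᶜ) − ((X ∪ W) ∪ Y) = {}
Z ∩ X = {2,8}
(Z ∩ X) △ (Y ∩ Z)ᶜ = {1,5,6,7,9,10}
W ∪ X = {2,4,5,6,8,9,10}
Y ∪ (W ∪ X) = {2,3,4,5,6,8,9,10,11}
((Z ∩ X) △ (Y ∩ Z)ᶜ) − (Y ∪ (W ∪ X)) = {1,7}
1 ∈ ((Z ∩ X) △ (Y ∩ Z)ᶜ) − (Y ∪ (W ∪ X)) but 1 ∉ ((X ∩ Z) − (Y ∩ Z)ᶜ) − ((X ∪ W) ∪ Y), so they differ.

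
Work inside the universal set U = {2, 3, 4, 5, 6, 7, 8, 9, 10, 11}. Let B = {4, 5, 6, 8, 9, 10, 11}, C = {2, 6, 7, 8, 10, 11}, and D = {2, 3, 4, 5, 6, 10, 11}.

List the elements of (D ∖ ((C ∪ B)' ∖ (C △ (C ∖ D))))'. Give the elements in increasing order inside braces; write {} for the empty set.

{3, 7, 8, 9}

C ∪ B = {2, 4, 5, 6, 7, 8, 9, 10, 11}
(C ∪ B)' = {3}
C ∖ D = {7, 8}
C △ (C ∖ D) = {2, 6, 10, 11}
(C ∪ B)' ∖ (C △ (C ∖ D)) = {3}
D ∖ ((C ∪ B)' ∖ (C △ (C ∖ D))) = {2, 4, 5, 6, 10, 11}
(D ∖ ((C ∪ B)' ∖ (C △ (C ∖ D))))' = {3, 7, 8, 9}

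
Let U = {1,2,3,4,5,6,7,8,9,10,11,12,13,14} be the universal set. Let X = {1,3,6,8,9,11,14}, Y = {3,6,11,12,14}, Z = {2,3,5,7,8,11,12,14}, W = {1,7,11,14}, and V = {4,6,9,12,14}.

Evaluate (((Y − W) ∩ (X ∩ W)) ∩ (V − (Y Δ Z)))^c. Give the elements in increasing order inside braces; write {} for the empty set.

Y − W = {3,6,12}
X ∩ W = {1,11,14}
(Y − W) ∩ (X ∩ W) = {}
Y Δ Z = {2,5,6,7,8}
V − (Y Δ Z) = {4,9,12,14}
((Y − W) ∩ (X ∩ W)) ∩ (V − (Y Δ Z)) = {}
(((Y − W) ∩ (X ∩ W)) ∩ (V − (Y Δ Z)))^c = {1,2,3,4,5,6,7,8,9,10,11,12,13,14}

{1,2,3,4,5,6,7,8,9,10,11,12,13,14}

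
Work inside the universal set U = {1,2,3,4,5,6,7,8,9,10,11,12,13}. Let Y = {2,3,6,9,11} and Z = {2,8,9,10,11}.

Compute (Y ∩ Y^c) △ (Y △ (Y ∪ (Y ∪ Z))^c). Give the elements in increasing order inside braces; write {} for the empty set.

{1,2,3,4,5,6,7,9,11,12,13}

Y^c = {1,4,5,7,8,10,12,13}
Y ∩ Y^c = {}
Y ∪ Z = {2,3,6,8,9,10,11}
Y ∪ (Y ∪ Z) = {2,3,6,8,9,10,11}
(Y ∪ (Y ∪ Z))^c = {1,4,5,7,12,13}
Y △ (Y ∪ (Y ∪ Z))^c = {1,2,3,4,5,6,7,9,11,12,13}
(Y ∩ Y^c) △ (Y △ (Y ∪ (Y ∪ Z))^c) = {1,2,3,4,5,6,7,9,11,12,13}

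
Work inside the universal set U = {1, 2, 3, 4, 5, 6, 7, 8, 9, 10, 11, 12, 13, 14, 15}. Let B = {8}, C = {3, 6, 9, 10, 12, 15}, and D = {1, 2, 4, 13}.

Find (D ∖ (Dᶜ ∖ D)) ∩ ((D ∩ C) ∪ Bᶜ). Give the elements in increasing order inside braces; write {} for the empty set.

{1, 2, 4, 13}

Dᶜ = {3, 5, 6, 7, 8, 9, 10, 11, 12, 14, 15}
Dᶜ ∖ D = {3, 5, 6, 7, 8, 9, 10, 11, 12, 14, 15}
D ∖ (Dᶜ ∖ D) = {1, 2, 4, 13}
D ∩ C = {}
Bᶜ = {1, 2, 3, 4, 5, 6, 7, 9, 10, 11, 12, 13, 14, 15}
(D ∩ C) ∪ Bᶜ = {1, 2, 3, 4, 5, 6, 7, 9, 10, 11, 12, 13, 14, 15}
(D ∖ (Dᶜ ∖ D)) ∩ ((D ∩ C) ∪ Bᶜ) = {1, 2, 4, 13}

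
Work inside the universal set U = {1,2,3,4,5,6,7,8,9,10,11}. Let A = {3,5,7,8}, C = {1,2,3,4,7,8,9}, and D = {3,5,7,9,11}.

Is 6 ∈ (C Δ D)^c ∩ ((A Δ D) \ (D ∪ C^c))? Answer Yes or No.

6 ∉ C and 6 ∉ D, so 6 ∉ C Δ D
6 ∈ (C Δ D)^c since 6 ∉ (C Δ D)
6 ∉ A and 6 ∉ D, so 6 ∉ A Δ D
6 ∉ C, so 6 ∈ C^c
6 ∉ D and 6 ∈ C^c, so 6 ∈ D ∪ C^c
6 ∉ (A Δ D) and 6 ∈ (D ∪ C^c), so 6 ∉ (A Δ D) \ (D ∪ C^c)
6 ∈ (C Δ D)^c and 6 ∉ ((A Δ D) \ (D ∪ C^c)), so 6 ∉ (C Δ D)^c ∩ ((A Δ D) \ (D ∪ C^c))

No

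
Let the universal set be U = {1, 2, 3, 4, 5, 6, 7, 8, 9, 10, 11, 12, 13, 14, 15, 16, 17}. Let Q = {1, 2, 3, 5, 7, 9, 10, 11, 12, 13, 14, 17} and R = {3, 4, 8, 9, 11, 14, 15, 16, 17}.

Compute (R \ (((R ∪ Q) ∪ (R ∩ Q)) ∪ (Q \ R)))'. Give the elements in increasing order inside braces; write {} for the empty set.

{1, 2, 3, 4, 5, 6, 7, 8, 9, 10, 11, 12, 13, 14, 15, 16, 17}

R ∪ Q = {1, 2, 3, 4, 5, 7, 8, 9, 10, 11, 12, 13, 14, 15, 16, 17}
R ∩ Q = {3, 9, 11, 14, 17}
(R ∪ Q) ∪ (R ∩ Q) = {1, 2, 3, 4, 5, 7, 8, 9, 10, 11, 12, 13, 14, 15, 16, 17}
Q \ R = {1, 2, 5, 7, 10, 12, 13}
((R ∪ Q) ∪ (R ∩ Q)) ∪ (Q \ R) = {1, 2, 3, 4, 5, 7, 8, 9, 10, 11, 12, 13, 14, 15, 16, 17}
R \ (((R ∪ Q) ∪ (R ∩ Q)) ∪ (Q \ R)) = {}
(R \ (((R ∪ Q) ∪ (R ∩ Q)) ∪ (Q \ R)))' = {1, 2, 3, 4, 5, 6, 7, 8, 9, 10, 11, 12, 13, 14, 15, 16, 17}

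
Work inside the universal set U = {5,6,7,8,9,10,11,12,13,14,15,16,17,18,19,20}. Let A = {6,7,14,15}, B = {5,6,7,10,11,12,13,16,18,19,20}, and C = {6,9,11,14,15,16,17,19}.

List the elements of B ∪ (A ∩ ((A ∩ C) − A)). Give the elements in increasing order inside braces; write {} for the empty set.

A ∩ C = {6,14,15}
(A ∩ C) − A = {}
A ∩ ((A ∩ C) − A) = {}
B ∪ (A ∩ ((A ∩ C) − A)) = {5,6,7,10,11,12,13,16,18,19,20}

{5,6,7,10,11,12,13,16,18,19,20}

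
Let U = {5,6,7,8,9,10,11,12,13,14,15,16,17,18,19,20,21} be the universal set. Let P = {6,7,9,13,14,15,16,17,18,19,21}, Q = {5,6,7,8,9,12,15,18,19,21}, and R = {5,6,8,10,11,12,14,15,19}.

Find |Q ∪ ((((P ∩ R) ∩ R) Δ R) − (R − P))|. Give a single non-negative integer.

10

P ∩ R = {6,14,15,19}
(P ∩ R) ∩ R = {6,14,15,19}
((P ∩ R) ∩ R) Δ R = {5,8,10,11,12}
R − P = {5,8,10,11,12}
(((P ∩ R) ∩ R) Δ R) − (R − P) = {}
Q ∪ ((((P ∩ R) ∩ R) Δ R) − (R − P)) = {5,6,7,8,9,12,15,18,19,21}
|Q ∪ ((((P ∩ R) ∩ R) Δ R) − (R − P))| = 10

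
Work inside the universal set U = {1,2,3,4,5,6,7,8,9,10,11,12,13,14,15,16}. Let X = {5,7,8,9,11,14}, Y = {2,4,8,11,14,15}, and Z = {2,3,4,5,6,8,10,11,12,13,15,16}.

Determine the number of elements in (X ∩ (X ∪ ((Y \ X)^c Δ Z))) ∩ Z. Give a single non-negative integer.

Y \ X = {2,4,15}
(Y \ X)^c = {1,3,5,6,7,8,9,10,11,12,13,14,16}
(Y \ X)^c Δ Z = {1,2,4,7,9,14,15}
X ∪ ((Y \ X)^c Δ Z) = {1,2,4,5,7,8,9,11,14,15}
X ∩ (X ∪ ((Y \ X)^c Δ Z)) = {5,7,8,9,11,14}
(X ∩ (X ∪ ((Y \ X)^c Δ Z))) ∩ Z = {5,8,11}
|(X ∩ (X ∪ ((Y \ X)^c Δ Z))) ∩ Z| = 3

3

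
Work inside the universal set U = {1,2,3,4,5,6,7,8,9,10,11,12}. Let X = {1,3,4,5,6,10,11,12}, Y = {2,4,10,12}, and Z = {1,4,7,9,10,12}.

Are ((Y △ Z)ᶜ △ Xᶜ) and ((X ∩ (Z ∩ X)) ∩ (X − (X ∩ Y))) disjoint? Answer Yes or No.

Yes

Y △ Z = {1,2,7,9}
(Y △ Z)ᶜ = {3,4,5,6,8,10,11,12}
Xᶜ = {2,7,8,9}
(Y △ Z)ᶜ △ Xᶜ = {2,3,4,5,6,7,9,10,11,12}
Z ∩ X = {1,4,10,12}
X ∩ (Z ∩ X) = {1,4,10,12}
X ∩ Y = {4,10,12}
X − (X ∩ Y) = {1,3,5,6,11}
(X ∩ (Z ∩ X)) ∩ (X − (X ∩ Y)) = {1}
{2,3,4,5,6,7,9,10,11,12} and {1} share no elements.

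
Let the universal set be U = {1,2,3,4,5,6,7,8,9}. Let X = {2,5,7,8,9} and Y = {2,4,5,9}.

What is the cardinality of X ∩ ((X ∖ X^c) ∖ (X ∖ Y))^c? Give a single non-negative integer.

2

X^c = {1,3,4,6}
X ∖ X^c = {2,5,7,8,9}
X ∖ Y = {7,8}
(X ∖ X^c) ∖ (X ∖ Y) = {2,5,9}
((X ∖ X^c) ∖ (X ∖ Y))^c = {1,3,4,6,7,8}
X ∩ ((X ∖ X^c) ∖ (X ∖ Y))^c = {7,8}
|X ∩ ((X ∖ X^c) ∖ (X ∖ Y))^c| = 2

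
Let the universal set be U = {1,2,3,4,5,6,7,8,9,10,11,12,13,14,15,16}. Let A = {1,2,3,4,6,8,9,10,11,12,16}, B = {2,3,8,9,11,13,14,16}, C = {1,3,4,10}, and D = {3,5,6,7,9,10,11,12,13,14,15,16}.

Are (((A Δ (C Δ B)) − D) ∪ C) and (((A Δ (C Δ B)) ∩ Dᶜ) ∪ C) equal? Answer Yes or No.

Yes

C Δ B = {1,2,4,8,9,10,11,13,14,16}
A Δ (C Δ B) = {3,6,12,13,14}
(A Δ (C Δ B)) − D = {}
((A Δ (C Δ B)) − D) ∪ C = {1,3,4,10}
Dᶜ = {1,2,4,8}
(A Δ (C Δ B)) ∩ Dᶜ = {}
((A Δ (C Δ B)) ∩ Dᶜ) ∪ C = {1,3,4,10}
Both equal {1,3,4,10}, so ((A Δ (C Δ B)) − D) ∪ C = ((A Δ (C Δ B)) ∩ Dᶜ) ∪ C.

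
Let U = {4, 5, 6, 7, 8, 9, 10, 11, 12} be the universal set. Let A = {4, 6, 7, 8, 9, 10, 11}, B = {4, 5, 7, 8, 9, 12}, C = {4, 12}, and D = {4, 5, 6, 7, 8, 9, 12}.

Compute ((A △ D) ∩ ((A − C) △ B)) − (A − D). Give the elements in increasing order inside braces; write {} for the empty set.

A △ D = {5, 10, 11, 12}
A − C = {6, 7, 8, 9, 10, 11}
(A − C) △ B = {4, 5, 6, 10, 11, 12}
(A △ D) ∩ ((A − C) △ B) = {5, 10, 11, 12}
A − D = {10, 11}
((A △ D) ∩ ((A − C) △ B)) − (A − D) = {5, 12}

{5, 12}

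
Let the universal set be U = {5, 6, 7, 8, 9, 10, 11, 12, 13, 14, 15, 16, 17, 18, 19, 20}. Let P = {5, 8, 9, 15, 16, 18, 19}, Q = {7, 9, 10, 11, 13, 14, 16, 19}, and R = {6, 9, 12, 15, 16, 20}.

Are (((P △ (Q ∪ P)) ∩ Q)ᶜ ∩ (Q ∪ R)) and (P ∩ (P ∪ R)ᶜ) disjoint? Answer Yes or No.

Q ∪ P = {5, 7, 8, 9, 10, 11, 13, 14, 15, 16, 18, 19}
P △ (Q ∪ P) = {7, 10, 11, 13, 14}
(P △ (Q ∪ P)) ∩ Q = {7, 10, 11, 13, 14}
((P △ (Q ∪ P)) ∩ Q)ᶜ = {5, 6, 8, 9, 12, 15, 16, 17, 18, 19, 20}
Q ∪ R = {6, 7, 9, 10, 11, 12, 13, 14, 15, 16, 19, 20}
((P △ (Q ∪ P)) ∩ Q)ᶜ ∩ (Q ∪ R) = {6, 9, 12, 15, 16, 19, 20}
P ∪ R = {5, 6, 8, 9, 12, 15, 16, 18, 19, 20}
(P ∪ R)ᶜ = {7, 10, 11, 13, 14, 17}
P ∩ (P ∪ R)ᶜ = {}
{6, 9, 12, 15, 16, 19, 20} and {} share no elements.

Yes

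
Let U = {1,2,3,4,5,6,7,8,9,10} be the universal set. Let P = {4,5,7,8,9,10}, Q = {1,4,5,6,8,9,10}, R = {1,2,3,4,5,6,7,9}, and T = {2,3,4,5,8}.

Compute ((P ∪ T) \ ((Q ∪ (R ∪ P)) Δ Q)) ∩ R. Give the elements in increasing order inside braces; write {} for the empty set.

P ∪ T = {2,3,4,5,7,8,9,10}
R ∪ P = {1,2,3,4,5,6,7,8,9,10}
Q ∪ (R ∪ P) = {1,2,3,4,5,6,7,8,9,10}
(Q ∪ (R ∪ P)) Δ Q = {2,3,7}
(P ∪ T) \ ((Q ∪ (R ∪ P)) Δ Q) = {4,5,8,9,10}
((P ∪ T) \ ((Q ∪ (R ∪ P)) Δ Q)) ∩ R = {4,5,9}

{4,5,9}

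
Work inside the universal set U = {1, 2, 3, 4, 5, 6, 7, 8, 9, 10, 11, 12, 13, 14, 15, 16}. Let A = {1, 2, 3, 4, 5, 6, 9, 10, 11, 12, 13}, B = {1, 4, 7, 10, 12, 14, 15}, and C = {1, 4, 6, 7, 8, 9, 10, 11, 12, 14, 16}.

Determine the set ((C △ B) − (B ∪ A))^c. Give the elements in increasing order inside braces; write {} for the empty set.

C △ B = {6, 8, 9, 11, 15, 16}
B ∪ A = {1, 2, 3, 4, 5, 6, 7, 9, 10, 11, 12, 13, 14, 15}
(C △ B) − (B ∪ A) = {8, 16}
((C △ B) − (B ∪ A))^c = {1, 2, 3, 4, 5, 6, 7, 9, 10, 11, 12, 13, 14, 15}

{1, 2, 3, 4, 5, 6, 7, 9, 10, 11, 12, 13, 14, 15}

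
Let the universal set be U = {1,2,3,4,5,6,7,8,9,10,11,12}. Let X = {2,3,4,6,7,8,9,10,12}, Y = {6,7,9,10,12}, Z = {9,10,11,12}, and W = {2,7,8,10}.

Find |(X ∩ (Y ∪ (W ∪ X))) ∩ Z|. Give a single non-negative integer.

W ∪ X = {2,3,4,6,7,8,9,10,12}
Y ∪ (W ∪ X) = {2,3,4,6,7,8,9,10,12}
X ∩ (Y ∪ (W ∪ X)) = {2,3,4,6,7,8,9,10,12}
(X ∩ (Y ∪ (W ∪ X))) ∩ Z = {9,10,12}
|(X ∩ (Y ∪ (W ∪ X))) ∩ Z| = 3

3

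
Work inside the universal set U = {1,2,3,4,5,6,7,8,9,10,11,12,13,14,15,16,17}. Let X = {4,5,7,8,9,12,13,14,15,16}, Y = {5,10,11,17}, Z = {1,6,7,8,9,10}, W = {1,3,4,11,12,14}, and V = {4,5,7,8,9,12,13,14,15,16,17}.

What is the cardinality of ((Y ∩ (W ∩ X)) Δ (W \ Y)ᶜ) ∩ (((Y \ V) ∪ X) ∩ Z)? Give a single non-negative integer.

4

W ∩ X = {4,12,14}
Y ∩ (W ∩ X) = {}
W \ Y = {1,3,4,12,14}
(W \ Y)ᶜ = {2,5,6,7,8,9,10,11,13,15,16,17}
(Y ∩ (W ∩ X)) Δ (W \ Y)ᶜ = {2,5,6,7,8,9,10,11,13,15,16,17}
Y \ V = {10,11}
(Y \ V) ∪ X = {4,5,7,8,9,10,11,12,13,14,15,16}
((Y \ V) ∪ X) ∩ Z = {7,8,9,10}
((Y ∩ (W ∩ X)) Δ (W \ Y)ᶜ) ∩ (((Y \ V) ∪ X) ∩ Z) = {7,8,9,10}
|((Y ∩ (W ∩ X)) Δ (W \ Y)ᶜ) ∩ (((Y \ V) ∪ X) ∩ Z)| = 4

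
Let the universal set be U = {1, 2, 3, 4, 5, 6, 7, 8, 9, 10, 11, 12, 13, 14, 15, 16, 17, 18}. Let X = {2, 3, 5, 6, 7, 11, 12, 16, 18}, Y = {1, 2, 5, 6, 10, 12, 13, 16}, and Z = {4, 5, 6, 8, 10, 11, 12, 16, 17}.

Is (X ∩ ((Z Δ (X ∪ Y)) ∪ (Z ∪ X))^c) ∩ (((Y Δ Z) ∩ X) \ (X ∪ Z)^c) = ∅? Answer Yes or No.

X ∪ Y = {1, 2, 3, 5, 6, 7, 10, 11, 12, 13, 16, 18}
Z Δ (X ∪ Y) = {1, 2, 3, 4, 7, 8, 13, 17, 18}
Z ∪ X = {2, 3, 4, 5, 6, 7, 8, 10, 11, 12, 16, 17, 18}
(Z Δ (X ∪ Y)) ∪ (Z ∪ X) = {1, 2, 3, 4, 5, 6, 7, 8, 10, 11, 12, 13, 16, 17, 18}
((Z Δ (X ∪ Y)) ∪ (Z ∪ X))^c = {9, 14, 15}
X ∩ ((Z Δ (X ∪ Y)) ∪ (Z ∪ X))^c = {}
Y Δ Z = {1, 2, 4, 8, 11, 13, 17}
(Y Δ Z) ∩ X = {2, 11}
X ∪ Z = {2, 3, 4, 5, 6, 7, 8, 10, 11, 12, 16, 17, 18}
(X ∪ Z)^c = {1, 9, 13, 14, 15}
((Y Δ Z) ∩ X) \ (X ∪ Z)^c = {2, 11}
{} and {2, 11} share no elements.

Yes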